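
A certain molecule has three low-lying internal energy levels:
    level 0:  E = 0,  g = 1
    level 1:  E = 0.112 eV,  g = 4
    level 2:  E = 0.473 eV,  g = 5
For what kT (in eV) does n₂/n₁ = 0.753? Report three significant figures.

0.712 eV

n₂/n₁ = (g₂/g₁) exp[−(E₂−E₁)/kT] = 0.753.
⇒ (E₂−E₁)/kT = ln((5/4)/0.753) = ln(1.6600) = 0.50682.
kT = 0.361 eV / 0.50682 = 0.712 eV.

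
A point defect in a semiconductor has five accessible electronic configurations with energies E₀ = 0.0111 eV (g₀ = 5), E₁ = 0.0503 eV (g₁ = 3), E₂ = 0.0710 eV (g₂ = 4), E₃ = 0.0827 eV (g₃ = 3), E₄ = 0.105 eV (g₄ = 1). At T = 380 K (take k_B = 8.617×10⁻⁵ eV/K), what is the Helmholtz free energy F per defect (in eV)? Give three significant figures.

k_BT = 8.617×10⁻⁵ × 380 K = 0.032745 eV.
Eᵢ/kT = 0.33898, 1.5361, 2.1683, 2.5256, 3.2066.
Z = Σ gᵢe^(−Eᵢ/kT) = 5·e^(−0.33898) + 3·e^(−1.5361) + 4·e^(−2.1683) + 3·e^(−2.5256) + 1·e^(−3.2066) = 3.5625 + 0.64566 + 0.45749 + 0.24003 + 0.040494 = 4.9462.
F = −kT ln Z = −0.032745 × ln(4.9462) = −0.032745 × 1.5986 = -0.0523 eV.

-0.0523 eV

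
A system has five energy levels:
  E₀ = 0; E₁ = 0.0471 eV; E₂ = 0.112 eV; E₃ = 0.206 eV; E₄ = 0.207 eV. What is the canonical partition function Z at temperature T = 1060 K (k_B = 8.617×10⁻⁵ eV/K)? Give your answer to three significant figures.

Z = 2.10

k_BT = 8.617×10⁻⁵ × 1060 K = 0.091340 eV.
Eᵢ/kT = 0, 0.51566, 1.2262, 2.2553, 2.2663.
Z = Σ e^(−Eᵢ/kT) = e^(−0) + e^(−0.51566) + e^(−1.2262) + e^(−2.2553) + e^(−2.2663) = 1.0000 + 0.59711 + 0.29341 + 0.10484 + 0.10370 = 2.0991.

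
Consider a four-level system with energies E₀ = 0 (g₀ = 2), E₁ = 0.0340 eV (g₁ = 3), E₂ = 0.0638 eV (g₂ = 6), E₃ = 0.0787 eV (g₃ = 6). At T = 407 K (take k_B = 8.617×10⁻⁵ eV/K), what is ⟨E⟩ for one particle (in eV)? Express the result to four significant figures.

0.03177 eV

k_BT = 8.617×10⁻⁵ × 407 K = 0.0350712 eV.
Eᵢ/kT = 0, 0.969456, 1.81916, 2.24401.
Z = Σ gᵢe^(−Eᵢ/kT) = 2·e^(−0) + 3·e^(−0.969456) + 6·e^(−1.81916) + 6·e^(−2.24401) = 2.00000 + 1.13787 + 0.972971 + 0.636195 = 4.74704.
⟨E⟩ = Σ Eᵢ gᵢe^(−Eᵢ/kT) / Z = (0·2.00000 + 0.0340·1.13787 + 0.0638·0.972971 + 0.0787·0.636195) / 4.74704 = 0.03177 eV.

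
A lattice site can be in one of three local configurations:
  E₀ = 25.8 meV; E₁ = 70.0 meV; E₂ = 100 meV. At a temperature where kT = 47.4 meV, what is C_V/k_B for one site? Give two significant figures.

Eᵢ/kT = 0.5443, 1.477, 2.110.
Z = Σ e^(−Eᵢ/kT) = e^(−0.5443) + e^(−1.477) + e^(−2.110) = 0.5802 + 0.2283 + 0.1212 = 0.9297.
⟨E⟩ = 46.33 meV, ⟨E²⟩ = 2922 meV².
C_V/k_B = (⟨E²⟩ − ⟨E⟩²)/(kT)² = (2922 − 2146)/2247 = 0.35.

0.35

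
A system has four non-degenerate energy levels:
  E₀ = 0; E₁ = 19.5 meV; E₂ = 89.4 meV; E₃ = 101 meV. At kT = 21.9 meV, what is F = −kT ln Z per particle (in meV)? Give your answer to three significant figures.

Eᵢ/kT = 0, 0.89041, 4.0822, 4.6119.
Z = Σ e^(−Eᵢ/kT) = e^(−0) + e^(−0.89041) + e^(−4.0822) + e^(−4.6119) = 1.0000 + 0.41049 + 0.016870 + 0.0099329 = 1.4373.
F = −kT ln Z = −21.9 × ln(1.4373) = −21.9 × 0.36277 = -7.94 meV.

-7.94 meV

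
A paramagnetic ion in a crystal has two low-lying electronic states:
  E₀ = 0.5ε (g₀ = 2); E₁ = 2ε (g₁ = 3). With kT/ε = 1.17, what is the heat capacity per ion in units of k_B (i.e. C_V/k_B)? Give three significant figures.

0.341

Eᵢ/kT = 0.42735, 1.7094.
Z = Σ gᵢe^(−Eᵢ/kT) = 2·e^(−0.42735) + 3·e^(−1.7094) = 1.3045 + 0.54292 = 1.8474.
⟨E⟩ = 0.94083 ε, ⟨E²⟩ = 1.3521 ε².
C_V/k_B = (⟨E²⟩ − ⟨E⟩²)/(kT)² = (1.3521 − 0.88516)/1.3689 = 0.341.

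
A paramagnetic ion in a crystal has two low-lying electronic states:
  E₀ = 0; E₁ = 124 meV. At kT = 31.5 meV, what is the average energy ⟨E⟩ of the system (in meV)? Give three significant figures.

2.37 meV

Eᵢ/kT = 0, 3.9365.
Z = Σ e^(−Eᵢ/kT) = e^(−0) + e^(−3.9365) = 1.0000 + 0.019516 = 1.0195.
⟨E⟩ = Σ Eᵢ e^(−Eᵢ/kT) / Z = (0·1.0000 + 124·0.019516) / 1.0195 = 2.37 meV.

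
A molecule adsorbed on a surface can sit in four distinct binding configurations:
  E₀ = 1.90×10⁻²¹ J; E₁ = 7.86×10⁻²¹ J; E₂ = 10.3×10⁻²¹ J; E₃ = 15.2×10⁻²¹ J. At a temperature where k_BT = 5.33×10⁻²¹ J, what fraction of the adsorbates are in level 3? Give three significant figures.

Eᵢ/kT = 0.35647, 1.4747, 1.9325, 2.8518.
Z = Σ e^(−Eᵢ/kT) = e^(−0.35647) + e^(−1.4747) + e^(−1.9325) + e^(−2.8518) = 0.70014 + 0.22885 + 0.14479 + 0.057740 = 1.1315.
P₃ = e^(−E₃/kT) / Z = 0.057740/1.1315 = 0.0510.

0.0510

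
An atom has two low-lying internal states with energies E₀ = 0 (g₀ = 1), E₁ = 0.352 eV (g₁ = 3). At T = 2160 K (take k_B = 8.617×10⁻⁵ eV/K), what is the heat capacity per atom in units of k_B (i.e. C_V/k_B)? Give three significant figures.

k_BT = 8.617×10⁻⁵ × 2160 K = 0.18613 eV.
Eᵢ/kT = 0, 1.8912.
Z = Σ gᵢe^(−Eᵢ/kT) = 1·e^(−0) + 3·e^(−1.8912) = 1.0000 + 0.45267 = 1.4527.
⟨E⟩ = 0.10969 eV, ⟨E²⟩ = 0.038609 eV².
C_V/k_B = (⟨E²⟩ − ⟨E⟩²)/(kT)² = (0.038609 − 0.012032)/0.034644 = 0.767.

0.767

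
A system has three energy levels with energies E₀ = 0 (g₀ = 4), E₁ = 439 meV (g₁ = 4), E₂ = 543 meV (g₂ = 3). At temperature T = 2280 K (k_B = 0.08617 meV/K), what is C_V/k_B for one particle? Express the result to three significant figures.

0.673

k_BT = 0.08617 × 2280 K = 196.47 meV.
Eᵢ/kT = 0, 2.2344, 2.7638.
Z = Σ gᵢe^(−Eᵢ/kT) = 4·e^(−0) + 4·e^(−2.2344) + 3·e^(−2.7638) = 4.0000 + 0.42823 + 0.18916 = 4.6174.
⟨E⟩ = 62.959 meV, ⟨E²⟩ = 29952 meV².
C_V/k_B = (⟨E²⟩ − ⟨E⟩²)/(kT)² = (29952 − 3963.8)/38600 = 0.673.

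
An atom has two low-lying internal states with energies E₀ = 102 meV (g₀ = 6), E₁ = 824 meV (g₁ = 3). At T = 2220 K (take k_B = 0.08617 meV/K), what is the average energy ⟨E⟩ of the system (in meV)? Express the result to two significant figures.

k_BT = 0.08617 × 2220 K = 191.3 meV.
Eᵢ/kT = 0.5332, 4.307.
Z = Σ gᵢe^(−Eᵢ/kT) = 6·e^(−0.5332) + 3·e^(−4.307) = 3.520 + 0.04042 = 3.560.
⟨E⟩ = Σ Eᵢ gᵢe^(−Eᵢ/kT) / Z = (102·3.520 + 824·0.04042) / 3.560 = 110 meV.

110 meV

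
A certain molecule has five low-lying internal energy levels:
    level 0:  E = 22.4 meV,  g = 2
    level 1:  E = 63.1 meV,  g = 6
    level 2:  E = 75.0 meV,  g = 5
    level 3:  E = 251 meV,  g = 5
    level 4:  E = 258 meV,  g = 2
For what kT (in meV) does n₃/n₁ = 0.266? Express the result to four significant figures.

164.5 meV

n₃/n₁ = (g₃/g₁) exp[−(E₃−E₁)/kT] = 0.266.
⇒ (E₃−E₁)/kT = ln((5/6)/0.266) = ln(3.13283) = 1.14194.
kT = 187.9 meV / 1.14194 = 164.5 meV.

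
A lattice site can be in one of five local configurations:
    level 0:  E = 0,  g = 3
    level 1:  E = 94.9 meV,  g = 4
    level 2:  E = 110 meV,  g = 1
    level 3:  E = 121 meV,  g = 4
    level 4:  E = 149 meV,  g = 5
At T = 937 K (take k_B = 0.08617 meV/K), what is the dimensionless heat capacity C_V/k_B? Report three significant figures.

0.560

k_BT = 0.08617 × 937 K = 80.741 meV.
Eᵢ/kT = 0, 1.1754, 1.3624, 1.4986, 1.8454.
Z = Σ gᵢe^(−Eᵢ/kT) = 3·e^(−0) + 4·e^(−1.1754) + 1·e^(−1.3624) + 4·e^(−1.4986) + 5·e^(−1.8454) = 3.0000 + 1.2348 + 0.25605 + 0.89377 + 0.78981 = 6.1744.
⟨E⟩ = 60.115 meV, ⟨E²⟩ = 7262.1 meV².
C_V/k_B = (⟨E²⟩ − ⟨E⟩²)/(kT)² = (7262.1 − 3613.8)/6519.1 = 0.560.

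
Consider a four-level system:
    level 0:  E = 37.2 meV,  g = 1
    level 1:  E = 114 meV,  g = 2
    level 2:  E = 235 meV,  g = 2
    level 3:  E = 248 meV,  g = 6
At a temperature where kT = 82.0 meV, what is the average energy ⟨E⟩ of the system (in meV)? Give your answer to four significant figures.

116.6 meV

Eᵢ/kT = 0.453659, 1.39024, 2.86585, 3.02439.
Z = Σ gᵢe^(−Eᵢ/kT) = 1·e^(−0.453659) + 2·e^(−1.39024) + 2·e^(−2.86585) + 6·e^(−3.02439) = 0.635299 + 0.498031 + 0.113869 + 0.291525 = 1.53872.
⟨E⟩ = Σ Eᵢ gᵢe^(−Eᵢ/kT) / Z = (37.2·0.635299 + 114·0.498031 + 235·0.113869 + 248·0.291525) / 1.53872 = 116.6 meV.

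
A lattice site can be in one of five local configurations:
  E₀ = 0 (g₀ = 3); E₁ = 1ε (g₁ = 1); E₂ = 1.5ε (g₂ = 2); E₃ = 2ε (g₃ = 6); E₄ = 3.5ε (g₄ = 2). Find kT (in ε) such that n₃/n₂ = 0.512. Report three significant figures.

0.283 ε

n₃/n₂ = (g₃/g₂) exp[−(E₃−E₂)/kT] = 0.512.
⇒ (E₃−E₂)/kT = ln((6/2)/0.512) = ln(5.8594) = 1.7680.
kT = 0.5ε / 1.7680 = 0.283 ε.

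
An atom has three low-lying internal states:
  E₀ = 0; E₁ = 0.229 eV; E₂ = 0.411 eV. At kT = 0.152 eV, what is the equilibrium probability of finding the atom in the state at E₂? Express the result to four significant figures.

Eᵢ/kT = 0, 1.50658, 2.70395.
Z = Σ e^(−Eᵢ/kT) = e^(−0) + e^(−1.50658) + e^(−2.70395) = 1.00000 + 0.221667 + 0.0669406 = 1.28861.
P₂ = e^(−E₂/kT) / Z = 0.0669406/1.28861 = 0.05195.

0.05195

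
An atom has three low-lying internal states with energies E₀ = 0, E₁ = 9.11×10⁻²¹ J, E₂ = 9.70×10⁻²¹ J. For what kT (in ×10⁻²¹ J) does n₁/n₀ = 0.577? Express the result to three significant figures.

n₁/n₀ = exp[−(E₁−E₀)/kT] = 0.577.
⇒ (E₁−E₀)/kT = ln(1/0.577) = ln(1.7331) = 0.54991.
kT = 9.11 ×10⁻²¹ J / 0.54991 = 16.6 ×10⁻²¹ J.

16.6 ×10⁻²¹ J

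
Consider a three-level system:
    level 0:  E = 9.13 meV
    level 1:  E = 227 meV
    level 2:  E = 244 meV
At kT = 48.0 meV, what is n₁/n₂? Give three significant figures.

n₁/n₂ = exp[−(E₁−E₂)/kT] = exp(−(-17 meV)/(48.0 meV)) = exp(0.35417) = 1.42.

1.42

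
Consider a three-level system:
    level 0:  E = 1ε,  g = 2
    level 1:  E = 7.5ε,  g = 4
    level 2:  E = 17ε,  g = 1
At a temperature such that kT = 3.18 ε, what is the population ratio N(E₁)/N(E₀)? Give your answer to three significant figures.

0.259

n₁/n₀ = (g₁/g₀) exp[−(E₁−E₀)/kT] = (4/2) × exp(−(6.5ε)/(3.18ε)) = (4/2) × exp(-2.0440) = 0.259.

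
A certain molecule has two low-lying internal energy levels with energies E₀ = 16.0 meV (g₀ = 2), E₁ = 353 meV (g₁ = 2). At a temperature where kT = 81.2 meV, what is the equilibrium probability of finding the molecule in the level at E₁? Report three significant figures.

0.0155

Eᵢ/kT = 0.19704, 4.3473.
Z = Σ gᵢe^(−Eᵢ/kT) = 2·e^(−0.19704) + 2·e^(−4.3473) = 1.6423 + 0.025883 = 1.6682.
P₁ = g₁ e^(−E₁/kT) / Z = 0.025883/1.6682 = 0.0155.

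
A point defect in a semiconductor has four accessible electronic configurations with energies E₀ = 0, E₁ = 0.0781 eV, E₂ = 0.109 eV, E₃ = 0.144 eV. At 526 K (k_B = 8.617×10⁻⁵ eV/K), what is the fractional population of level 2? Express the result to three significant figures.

0.0689

k_BT = 8.617×10⁻⁵ × 526 K = 0.045325 eV.
Eᵢ/kT = 0, 1.7231, 2.4049, 3.1771.
Z = Σ e^(−Eᵢ/kT) = e^(−0) + e^(−1.7231) + e^(−2.4049) + e^(−3.1771) = 1.0000 + 0.17851 + 0.090275 + 0.041706 = 1.3105.
P₂ = e^(−E₂/kT) / Z = 0.090275/1.3105 = 0.0689.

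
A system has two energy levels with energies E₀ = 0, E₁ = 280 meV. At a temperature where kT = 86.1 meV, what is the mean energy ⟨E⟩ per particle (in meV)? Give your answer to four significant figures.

10.43 meV

Eᵢ/kT = 0, 3.25203.
Z = Σ e^(−Eᵢ/kT) = e^(−0) + e^(−3.25203) = 1.00000 + 0.0386956 = 1.03870.
⟨E⟩ = Σ Eᵢ e^(−Eᵢ/kT) / Z = (0·1.00000 + 280·0.0386956) / 1.03870 = 10.43 meV.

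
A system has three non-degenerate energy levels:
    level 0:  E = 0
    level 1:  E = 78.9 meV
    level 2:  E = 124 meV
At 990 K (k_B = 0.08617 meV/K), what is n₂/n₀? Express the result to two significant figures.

k_BT = 0.08617 × 990 K = 85.31 meV.
n₂/n₀ = exp[−(E₂−E₀)/kT] = exp(−(124 meV)/(85.31 meV)) = exp(-1.454) = 0.23.

0.23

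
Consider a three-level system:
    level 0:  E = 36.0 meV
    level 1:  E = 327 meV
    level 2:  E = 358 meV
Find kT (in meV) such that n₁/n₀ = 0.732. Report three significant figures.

n₁/n₀ = exp[−(E₁−E₀)/kT] = 0.732.
⇒ (E₁−E₀)/kT = ln(1/0.732) = ln(1.3661) = 0.31196.
kT = 291.0 meV / 0.31196 = 933 meV.

933 meV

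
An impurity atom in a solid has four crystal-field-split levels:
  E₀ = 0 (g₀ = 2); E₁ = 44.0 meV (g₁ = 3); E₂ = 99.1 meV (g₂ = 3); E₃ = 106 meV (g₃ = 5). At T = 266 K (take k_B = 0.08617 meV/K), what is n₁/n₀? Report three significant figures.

k_BT = 0.08617 × 266 K = 22.921 meV.
n₁/n₀ = (g₁/g₀) exp[−(E₁−E₀)/kT] = (3/2) × exp(−(44.0 meV)/(22.921 meV)) = (3/2) × exp(-1.9196) = 0.220.

0.220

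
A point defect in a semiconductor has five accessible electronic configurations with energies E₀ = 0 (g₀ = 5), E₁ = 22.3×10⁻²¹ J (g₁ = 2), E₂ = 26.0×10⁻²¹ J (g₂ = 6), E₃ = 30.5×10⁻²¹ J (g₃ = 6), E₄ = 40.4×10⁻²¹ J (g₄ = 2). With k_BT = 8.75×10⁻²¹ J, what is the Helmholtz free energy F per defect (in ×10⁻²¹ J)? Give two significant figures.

Eᵢ/kT = 0, 2.549, 2.971, 3.486, 4.617.
Z = Σ gᵢe^(−Eᵢ/kT) = 5·e^(−0) + 2·e^(−2.549) + 6·e^(−2.971) + 6·e^(−3.486) + 2·e^(−4.617) = 5.000 + 0.1563 + 0.3075 + 0.1837 + 0.01976 = 5.667.
F = −kT ln Z = −8.75 × ln(5.667) = −8.75 × 1.735 = -15 ×10⁻²¹ J.

-15 ×10⁻²¹ J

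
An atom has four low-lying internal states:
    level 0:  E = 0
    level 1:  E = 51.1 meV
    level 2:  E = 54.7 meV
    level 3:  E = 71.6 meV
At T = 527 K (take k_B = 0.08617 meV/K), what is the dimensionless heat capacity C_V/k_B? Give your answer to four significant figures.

k_BT = 0.08617 × 527 K = 45.4116 meV.
Eᵢ/kT = 0, 1.12526, 1.20454, 1.57669.
Z = Σ e^(−Eᵢ/kT) = e^(−0) + e^(−1.12526) + e^(−1.20454) + e^(−1.57669) = 1.00000 + 0.324568 + 0.299830 + 0.206658 = 1.83106.
⟨E⟩ = 26.0957 meV, ⟨E²⟩ = 1531.40 meV².
C_V/k_B = (⟨E²⟩ − ⟨E⟩²)/(kT)² = (1531.40 − 680.986)/2062.21 = 0.4124.

0.4124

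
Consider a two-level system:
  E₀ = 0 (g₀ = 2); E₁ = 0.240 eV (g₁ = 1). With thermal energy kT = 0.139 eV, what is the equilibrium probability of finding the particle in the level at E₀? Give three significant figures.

Eᵢ/kT = 0, 1.7266.
Z = Σ gᵢe^(−Eᵢ/kT) = 2·e^(−0) + 1·e^(−1.7266) = 2.0000 + 0.17789 = 2.1779.
P₀ = g₀ e^(−E₀/kT) / Z = 2.0000/2.1779 = 0.918.

0.918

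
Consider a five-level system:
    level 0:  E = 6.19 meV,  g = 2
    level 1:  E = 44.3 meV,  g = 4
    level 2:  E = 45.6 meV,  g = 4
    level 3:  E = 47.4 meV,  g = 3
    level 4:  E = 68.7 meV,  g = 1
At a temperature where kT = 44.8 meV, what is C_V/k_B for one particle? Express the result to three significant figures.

0.180

Eᵢ/kT = 0.13817, 0.98884, 1.0179, 1.0580, 1.5335.
Z = Σ gᵢe^(−Eᵢ/kT) = 2·e^(−0.13817) + 4·e^(−0.98884) + 4·e^(−1.0179) + 3·e^(−1.0580) + 1·e^(−1.5335) = 1.7419 + 1.4880 + 1.4454 + 1.0414 + 0.21578 = 5.9325.
⟨E⟩ = 34.858 meV, ⟨E²⟩ = 1576.2 meV².
C_V/k_B = (⟨E²⟩ − ⟨E⟩²)/(kT)² = (1576.2 − 1215.1)/2007.0 = 0.180.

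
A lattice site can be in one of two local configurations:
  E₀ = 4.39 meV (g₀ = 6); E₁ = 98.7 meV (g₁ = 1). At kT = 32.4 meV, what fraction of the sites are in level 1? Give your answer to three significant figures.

Eᵢ/kT = 0.13549, 3.0463.
Z = Σ gᵢe^(−Eᵢ/kT) = 6·e^(−0.13549) + 1·e^(−3.0463) = 5.2397 + 0.047534 = 5.2872.
P₁ = g₁ e^(−E₁/kT) / Z = 0.047534/5.2872 = 0.00899.

0.00899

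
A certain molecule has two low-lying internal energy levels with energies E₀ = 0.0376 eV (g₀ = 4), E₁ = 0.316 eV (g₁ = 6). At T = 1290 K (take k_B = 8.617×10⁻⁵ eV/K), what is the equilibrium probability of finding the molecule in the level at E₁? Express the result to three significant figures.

k_BT = 8.617×10⁻⁵ × 1290 K = 0.11116 eV.
Eᵢ/kT = 0.33825, 2.8427.
Z = Σ gᵢe^(−Eᵢ/kT) = 4·e^(−0.33825) + 6·e^(−2.8427) = 2.8521 + 0.34961 = 3.2017.
P₁ = g₁ e^(−E₁/kT) / Z = 0.34961/3.2017 = 0.109.

0.109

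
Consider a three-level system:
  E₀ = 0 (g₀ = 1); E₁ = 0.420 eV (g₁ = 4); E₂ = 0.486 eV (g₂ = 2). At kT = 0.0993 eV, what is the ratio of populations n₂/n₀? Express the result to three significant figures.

0.0150

n₂/n₀ = (g₂/g₀) exp[−(E₂−E₀)/kT] = (2/1) × exp(−(0.486 eV)/(0.0993 eV)) = (2/1) × exp(-4.8943) = 0.0150.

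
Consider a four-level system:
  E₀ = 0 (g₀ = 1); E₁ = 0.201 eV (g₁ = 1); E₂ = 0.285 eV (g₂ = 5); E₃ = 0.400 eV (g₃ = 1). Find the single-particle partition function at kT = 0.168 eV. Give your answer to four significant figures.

Z = 2.311

Eᵢ/kT = 0, 1.19643, 1.69643, 2.38095.
Z = Σ gᵢe^(−Eᵢ/kT) = 1·e^(−0) + 1·e^(−1.19643) + 5·e^(−1.69643) + 1·e^(−2.38095) = 1.00000 + 0.302271 + 0.916684 + 0.0924627 = 2.31142.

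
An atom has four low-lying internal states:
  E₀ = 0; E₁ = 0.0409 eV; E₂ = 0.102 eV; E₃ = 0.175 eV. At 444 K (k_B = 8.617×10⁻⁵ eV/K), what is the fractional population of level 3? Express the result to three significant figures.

0.00725

k_BT = 8.617×10⁻⁵ × 444 K = 0.038259 eV.
Eᵢ/kT = 0, 1.0690, 2.6660, 4.5741.
Z = Σ e^(−Eᵢ/kT) = e^(−0) + e^(−1.0690) + e^(−2.6660) + e^(−4.5741) = 1.0000 + 0.34335 + 0.069530 + 0.010316 = 1.4232.
P₃ = e^(−E₃/kT) / Z = 0.010316/1.4232 = 0.00725.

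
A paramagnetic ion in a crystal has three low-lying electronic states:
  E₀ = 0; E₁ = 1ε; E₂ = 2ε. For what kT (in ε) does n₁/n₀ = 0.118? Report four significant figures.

n₁/n₀ = exp[−(E₁−E₀)/kT] = 0.118.
⇒ (E₁−E₀)/kT = ln(1/0.118) = ln(8.47458) = 2.13707.
kT = 1ε / 2.13707 = 0.4679 ε.

0.4679 ε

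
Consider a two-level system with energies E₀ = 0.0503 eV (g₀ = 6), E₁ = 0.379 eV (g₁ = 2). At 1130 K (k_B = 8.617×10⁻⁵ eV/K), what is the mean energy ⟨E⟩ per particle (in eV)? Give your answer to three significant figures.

k_BT = 8.617×10⁻⁵ × 1130 K = 0.097372 eV.
Eᵢ/kT = 0.51658, 3.8923.
Z = Σ gᵢe^(−Eᵢ/kT) = 6·e^(−0.51658) + 2·e^(−3.8923) = 3.5793 + 0.040797 = 3.6201.
⟨E⟩ = Σ Eᵢ gᵢe^(−Eᵢ/kT) / Z = (0.0503·3.5793 + 0.379·0.040797) / 3.6201 = 0.0540 eV.

0.0540 eV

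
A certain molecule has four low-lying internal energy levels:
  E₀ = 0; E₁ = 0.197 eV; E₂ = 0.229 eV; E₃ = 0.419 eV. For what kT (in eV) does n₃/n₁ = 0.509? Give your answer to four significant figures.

n₃/n₁ = exp[−(E₃−E₁)/kT] = 0.509.
⇒ (E₃−E₁)/kT = ln(1/0.509) = ln(1.96464) = 0.675309.
kT = 0.222 eV / 0.675309 = 0.3287 eV.

0.3287 eV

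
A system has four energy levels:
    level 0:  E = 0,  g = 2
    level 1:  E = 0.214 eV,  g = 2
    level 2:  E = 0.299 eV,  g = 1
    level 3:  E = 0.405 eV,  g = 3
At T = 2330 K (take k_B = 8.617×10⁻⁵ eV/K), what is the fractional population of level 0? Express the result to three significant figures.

0.604

k_BT = 8.617×10⁻⁵ × 2330 K = 0.20078 eV.
Eᵢ/kT = 0, 1.0658, 1.4892, 2.0171.
Z = Σ gᵢe^(−Eᵢ/kT) = 2·e^(−0) + 2·e^(−1.0658) + 1·e^(−1.4892) + 3·e^(−2.0171) = 2.0000 + 0.68890 + 0.22555 + 0.39912 = 3.3136.
P₀ = g₀ e^(−E₀/kT) / Z = 2.0000/3.3136 = 0.604.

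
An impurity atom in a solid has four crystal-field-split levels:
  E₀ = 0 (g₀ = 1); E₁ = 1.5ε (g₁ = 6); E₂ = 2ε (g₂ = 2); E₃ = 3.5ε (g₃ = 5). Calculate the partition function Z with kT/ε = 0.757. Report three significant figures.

Z = 2.02

Eᵢ/kT = 0, 1.9815, 2.6420, 4.6235.
Z = Σ gᵢe^(−Eᵢ/kT) = 1·e^(−0) + 6·e^(−1.9815) + 2·e^(−2.6420) + 5·e^(−4.6235) = 1.0000 + 0.82717 + 0.14244 + 0.049092 = 2.0187.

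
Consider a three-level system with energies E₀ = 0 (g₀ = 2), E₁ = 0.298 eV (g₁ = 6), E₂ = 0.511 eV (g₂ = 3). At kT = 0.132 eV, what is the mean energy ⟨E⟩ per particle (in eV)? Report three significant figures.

Eᵢ/kT = 0, 2.2576, 3.8712.
Z = Σ gᵢe^(−Eᵢ/kT) = 2·e^(−0) + 6·e^(−2.2576) + 3·e^(−3.8712) = 2.0000 + 0.62761 + 0.062500 = 2.6901.
⟨E⟩ = Σ Eᵢ gᵢe^(−Eᵢ/kT) / Z = (0·2.0000 + 0.298·0.62761 + 0.511·0.062500) / 2.6901 = 0.0814 eV.

0.0814 eV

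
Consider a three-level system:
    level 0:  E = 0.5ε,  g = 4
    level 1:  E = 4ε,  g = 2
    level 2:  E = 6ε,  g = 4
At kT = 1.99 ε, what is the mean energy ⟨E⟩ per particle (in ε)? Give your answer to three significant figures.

1.06 ε

Eᵢ/kT = 0.25126, 2.0101, 3.0151.
Z = Σ gᵢe^(−Eᵢ/kT) = 4·e^(−0.25126) + 2·e^(−2.0101) + 4·e^(−3.0151) = 3.1113 + 0.26795 + 0.19616 = 3.5754.
⟨E⟩ = Σ Eᵢ gᵢe^(−Eᵢ/kT) / Z = (0.5·3.1113 + 4·0.26795 + 6·0.19616) / 3.5754 = 1.06 ε.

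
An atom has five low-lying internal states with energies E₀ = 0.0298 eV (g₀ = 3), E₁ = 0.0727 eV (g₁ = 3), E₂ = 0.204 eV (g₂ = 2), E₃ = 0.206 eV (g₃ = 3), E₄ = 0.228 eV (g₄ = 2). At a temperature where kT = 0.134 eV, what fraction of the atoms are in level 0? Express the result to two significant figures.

0.43

Eᵢ/kT = 0.2224, 0.5425, 1.522, 1.537, 1.701.
Z = Σ gᵢe^(−Eᵢ/kT) = 3·e^(−0.2224) + 3·e^(−0.5425) + 2·e^(−1.522) + 3·e^(−1.537) + 2·e^(−1.701) = 2.402 + 1.744 + 0.4365 + 0.6451 + 0.3650 = 5.593.
P₀ = g₀ e^(−E₀/kT) / Z = 2.402/5.593 = 0.43.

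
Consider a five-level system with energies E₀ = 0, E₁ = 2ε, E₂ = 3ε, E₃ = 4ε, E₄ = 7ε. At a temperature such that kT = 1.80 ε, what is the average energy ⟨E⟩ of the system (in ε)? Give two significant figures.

Eᵢ/kT = 0, 1.111, 1.667, 2.222, 3.889.
Z = Σ e^(−Eᵢ/kT) = e^(−0) + e^(−1.111) + e^(−1.667) + e^(−2.222) + e^(−3.889) = 1.000 + 0.3292 + 0.1888 + 0.1084 + 0.02047 = 1.647.
⟨E⟩ = Σ Eᵢ e^(−Eᵢ/kT) / Z = (0·1.000 + 2·0.3292 + 3·0.1888 + 4·0.1084 + 7·0.02047) / 1.647 = 1.1 ε.

1.1 ε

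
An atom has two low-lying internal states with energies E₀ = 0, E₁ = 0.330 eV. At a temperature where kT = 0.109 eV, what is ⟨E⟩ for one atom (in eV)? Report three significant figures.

Eᵢ/kT = 0, 3.0275.
Z = Σ e^(−Eᵢ/kT) = e^(−0) + e^(−3.0275) = 1.0000 + 0.048437 = 1.0484.
⟨E⟩ = Σ Eᵢ e^(−Eᵢ/kT) / Z = (0·1.0000 + 0.330·0.048437) / 1.0484 = 0.0152 eV.

0.0152 eV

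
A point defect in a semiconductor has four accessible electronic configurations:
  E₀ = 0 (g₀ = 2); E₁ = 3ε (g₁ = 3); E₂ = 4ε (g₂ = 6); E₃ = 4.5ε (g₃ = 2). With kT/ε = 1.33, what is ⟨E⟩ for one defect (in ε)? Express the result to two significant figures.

Eᵢ/kT = 0, 2.256, 3.008, 3.383.
Z = Σ gᵢe^(−Eᵢ/kT) = 2·e^(−0) + 3·e^(−2.256) + 6·e^(−3.008) + 2·e^(−3.383) = 2.000 + 0.3143 + 0.2963 + 0.06789 = 2.678.
⟨E⟩ = Σ Eᵢ gᵢe^(−Eᵢ/kT) / Z = (0·2.000 + 3·0.3143 + 4·0.2963 + 4.5·0.06789) / 2.678 = 0.91 ε.

0.91 ε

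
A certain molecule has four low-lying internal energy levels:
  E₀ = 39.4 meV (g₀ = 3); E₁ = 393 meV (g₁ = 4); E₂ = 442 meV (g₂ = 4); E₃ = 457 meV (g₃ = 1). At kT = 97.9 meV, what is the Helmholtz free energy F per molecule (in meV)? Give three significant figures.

-74.1 meV

Eᵢ/kT = 0.40245, 4.0143, 4.5148, 4.6680.
Z = Σ gᵢe^(−Eᵢ/kT) = 3·e^(−0.40245) + 4·e^(−4.0143) + 4·e^(−4.5148) + 1·e^(−4.6680) = 2.0060 + 0.072222 + 0.043783 + 0.0093910 = 2.1314.
F = −kT ln Z = −97.9 × ln(2.1314) = −97.9 × 0.75678 = -74.1 meV.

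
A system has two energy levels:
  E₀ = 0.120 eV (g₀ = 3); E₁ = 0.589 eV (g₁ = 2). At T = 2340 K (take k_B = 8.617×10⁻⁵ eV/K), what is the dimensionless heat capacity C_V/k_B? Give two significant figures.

k_BT = 8.617×10⁻⁵ × 2340 K = 0.2016 eV.
Eᵢ/kT = 0.5952, 2.922.
Z = Σ gᵢe^(−Eᵢ/kT) = 3·e^(−0.5952) + 2·e^(−2.922) = 1.654 + 0.1077 = 1.762.
⟨E⟩ = 0.1486 eV, ⟨E²⟩ = 0.03472 eV².
C_V/k_B = (⟨E²⟩ − ⟨E⟩²)/(kT)² = (0.03472 − 0.02208)/0.04064 = 0.31.

0.31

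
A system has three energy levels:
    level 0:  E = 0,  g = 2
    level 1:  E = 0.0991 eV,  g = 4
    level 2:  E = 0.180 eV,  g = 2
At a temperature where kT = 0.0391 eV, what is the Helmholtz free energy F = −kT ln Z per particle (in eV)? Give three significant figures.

-0.0332 eV

Eᵢ/kT = 0, 2.5345, 4.6036.
Z = Σ gᵢe^(−Eᵢ/kT) = 2·e^(−0) + 4·e^(−2.5345) + 2·e^(−4.6036) = 2.0000 + 0.31721 + 0.020031 = 2.3372.
F = −kT ln Z = −0.0391 × ln(2.3372) = −0.0391 × 0.84895 = -0.0332 eV.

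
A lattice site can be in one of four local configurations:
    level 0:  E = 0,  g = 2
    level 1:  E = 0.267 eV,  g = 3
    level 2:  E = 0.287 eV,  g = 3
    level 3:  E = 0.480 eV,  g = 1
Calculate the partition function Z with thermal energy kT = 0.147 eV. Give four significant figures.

Z = 2.952

Eᵢ/kT = 0, 1.81633, 1.95238, 3.26531.
Z = Σ gᵢe^(−Eᵢ/kT) = 2·e^(−0) + 3·e^(−1.81633) + 3·e^(−1.95238) + 1·e^(−3.26531) = 2.00000 + 0.487864 + 0.425808 + 0.0381851 = 2.95186.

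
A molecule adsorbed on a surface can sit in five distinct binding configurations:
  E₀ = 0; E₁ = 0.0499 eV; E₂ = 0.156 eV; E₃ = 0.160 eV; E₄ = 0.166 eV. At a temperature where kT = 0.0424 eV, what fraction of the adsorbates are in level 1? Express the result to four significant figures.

Eᵢ/kT = 0, 1.17689, 3.67925, 3.77358, 3.91509.
Z = Σ e^(−Eᵢ/kT) = e^(−0) + e^(−1.17689) + e^(−3.67925) + e^(−3.77358) + e^(−3.91509) = 1.00000 + 0.308236 + 0.0252419 + 0.0229697 + 0.0199388 = 1.37639.
P₁ = e^(−E₁/kT) / Z = 0.308236/1.37639 = 0.2239.

0.2239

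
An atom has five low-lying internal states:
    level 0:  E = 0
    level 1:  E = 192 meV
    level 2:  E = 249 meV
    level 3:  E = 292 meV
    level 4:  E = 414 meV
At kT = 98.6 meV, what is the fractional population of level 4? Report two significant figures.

0.012

Eᵢ/kT = 0, 1.947, 2.525, 2.961, 4.199.
Z = Σ e^(−Eᵢ/kT) = e^(−0) + e^(−1.947) + e^(−2.525) + e^(−2.961) + e^(−4.199) = 1.000 + 0.1427 + 0.08006 + 0.05177 + 0.01501 = 1.290.
P₄ = e^(−E₄/kT) / Z = 0.01501/1.290 = 0.012.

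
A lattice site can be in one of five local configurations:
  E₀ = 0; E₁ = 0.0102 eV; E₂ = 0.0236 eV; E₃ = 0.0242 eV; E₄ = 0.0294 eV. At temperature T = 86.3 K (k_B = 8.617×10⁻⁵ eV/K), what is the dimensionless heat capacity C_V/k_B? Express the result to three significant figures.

0.934

k_BT = 8.617×10⁻⁵ × 86.3 K = 0.0074365 eV.
Eᵢ/kT = 0, 1.3716, 3.1735, 3.2542, 3.9535.
Z = Σ e^(−Eᵢ/kT) = e^(−0) + e^(−1.3716) + e^(−3.1735) + e^(−3.2542) + e^(−3.9535) = 1.0000 + 0.25370 + 0.041857 + 0.038612 + 0.019187 = 1.3534.
⟨E⟩ = 0.0037491 eV, ⟨E²⟩ = 0.000065690 eV².
C_V/k_B = (⟨E²⟩ − ⟨E⟩²)/(kT)² = (0.000065690 − 0.000014056)/0.000055302 = 0.934.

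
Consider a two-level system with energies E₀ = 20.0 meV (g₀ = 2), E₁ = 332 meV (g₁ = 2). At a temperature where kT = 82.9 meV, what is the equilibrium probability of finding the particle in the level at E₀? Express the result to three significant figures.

Eᵢ/kT = 0.24125, 4.0048.
Z = Σ gᵢe^(−Eᵢ/kT) = 2·e^(−0.24125) + 2·e^(−4.0048) = 1.5713 + 0.036456 = 1.6078.
P₀ = g₀ e^(−E₀/kT) / Z = 1.5713/1.6078 = 0.977.

0.977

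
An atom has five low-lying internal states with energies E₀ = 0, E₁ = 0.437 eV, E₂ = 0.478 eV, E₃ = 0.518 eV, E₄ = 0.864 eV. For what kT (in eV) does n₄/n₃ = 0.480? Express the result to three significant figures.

n₄/n₃ = exp[−(E₄−E₃)/kT] = 0.480.
⇒ (E₄−E₃)/kT = ln(1/0.480) = ln(2.0833) = 0.73395.
kT = 0.346 eV / 0.73395 = 0.471 eV.

0.471 eV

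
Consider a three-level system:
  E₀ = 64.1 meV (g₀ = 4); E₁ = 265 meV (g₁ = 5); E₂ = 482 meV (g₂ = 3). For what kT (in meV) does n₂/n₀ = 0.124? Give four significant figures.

232.2 meV

n₂/n₀ = (g₂/g₀) exp[−(E₂−E₀)/kT] = 0.124.
⇒ (E₂−E₀)/kT = ln((3/4)/0.124) = ln(6.04839) = 1.79979.
kT = 417.9 meV / 1.79979 = 232.2 meV.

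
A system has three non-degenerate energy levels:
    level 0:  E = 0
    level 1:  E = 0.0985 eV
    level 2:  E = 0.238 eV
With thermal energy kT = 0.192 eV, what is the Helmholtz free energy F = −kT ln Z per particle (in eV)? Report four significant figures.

Eᵢ/kT = 0, 0.513021, 1.23958.
Z = Σ e^(−Eᵢ/kT) = e^(−0) + e^(−0.513021) + e^(−1.23958) = 1.00000 + 0.598684 + 0.289506 = 1.88819.
F = −kT ln Z = −0.192 × ln(1.88819) = −0.192 × 0.635619 = -0.1220 eV.

-0.1220 eV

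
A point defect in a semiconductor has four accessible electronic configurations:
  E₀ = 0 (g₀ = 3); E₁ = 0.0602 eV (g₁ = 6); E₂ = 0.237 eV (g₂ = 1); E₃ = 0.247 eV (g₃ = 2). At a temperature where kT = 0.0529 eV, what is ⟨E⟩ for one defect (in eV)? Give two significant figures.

Eᵢ/kT = 0, 1.138, 4.480, 4.669.
Z = Σ gᵢe^(−Eᵢ/kT) = 3·e^(−0) + 6·e^(−1.138) + 1·e^(−4.480) + 2·e^(−4.669) = 3.000 + 1.923 + 0.01133 + 0.01876 = 4.953.
⟨E⟩ = Σ Eᵢ gᵢe^(−Eᵢ/kT) / Z = (0·3.000 + 0.0602·1.923 + 0.237·0.01133 + 0.247·0.01876) / 4.953 = 0.025 eV.

0.025 eV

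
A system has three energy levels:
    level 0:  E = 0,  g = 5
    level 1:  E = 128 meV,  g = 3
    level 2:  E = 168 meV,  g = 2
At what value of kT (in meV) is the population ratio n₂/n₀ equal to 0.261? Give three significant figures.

n₂/n₀ = (g₂/g₀) exp[−(E₂−E₀)/kT] = 0.261.
⇒ (E₂−E₀)/kT = ln((2/5)/0.261) = ln(1.5326) = 0.42697.
kT = 168 meV / 0.42697 = 393 meV.

393 meV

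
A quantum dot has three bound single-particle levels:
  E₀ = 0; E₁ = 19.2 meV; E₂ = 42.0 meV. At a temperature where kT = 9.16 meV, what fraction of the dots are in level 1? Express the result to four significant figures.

Eᵢ/kT = 0, 2.09607, 4.58515.
Z = Σ e^(−Eᵢ/kT) = e^(−0) + e^(−2.09607) + e^(−4.58515) = 1.00000 + 0.122939 + 0.0102022 = 1.13314.
P₁ = e^(−E₁/kT) / Z = 0.122939/1.13314 = 0.1085.

0.1085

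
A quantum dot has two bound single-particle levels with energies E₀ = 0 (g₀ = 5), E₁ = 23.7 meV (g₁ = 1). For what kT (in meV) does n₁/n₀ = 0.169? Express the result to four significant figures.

n₁/n₀ = (g₁/g₀) exp[−(E₁−E₀)/kT] = 0.169.
⇒ (E₁−E₀)/kT = ln((1/5)/0.169) = ln(1.18343) = 0.168417.
kT = 23.7 meV / 0.168417 = 140.7 meV.

140.7 meV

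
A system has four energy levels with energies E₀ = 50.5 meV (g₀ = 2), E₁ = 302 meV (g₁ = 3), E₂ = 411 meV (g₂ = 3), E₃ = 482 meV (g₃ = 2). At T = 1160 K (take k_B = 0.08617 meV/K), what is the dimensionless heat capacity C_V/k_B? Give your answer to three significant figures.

k_BT = 0.08617 × 1160 K = 99.957 meV.
Eᵢ/kT = 0.50522, 3.0213, 4.1118, 4.8221.
Z = Σ gᵢe^(−Eᵢ/kT) = 2·e^(−0.50522) + 3·e^(−3.0213) + 3·e^(−4.1118) + 2·e^(−4.8221) = 1.2067 + 0.14621 + 0.049135 + 0.016100 = 1.4181.
⟨E⟩ = 93.822 meV, ⟨E²⟩ = 20064 meV².
C_V/k_B = (⟨E²⟩ − ⟨E⟩²)/(kT)² = (20064 − 8802.6)/9991.4 = 1.13.

1.13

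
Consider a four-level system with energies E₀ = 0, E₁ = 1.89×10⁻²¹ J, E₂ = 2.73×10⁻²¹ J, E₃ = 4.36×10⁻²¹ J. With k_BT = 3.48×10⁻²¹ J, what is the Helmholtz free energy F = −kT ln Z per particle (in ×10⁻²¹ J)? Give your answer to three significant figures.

-2.93 ×10⁻²¹ J

Eᵢ/kT = 0, 0.54310, 0.78448, 1.2529.
Z = Σ e^(−Eᵢ/kT) = e^(−0) + e^(−0.54310) + e^(−0.78448) + e^(−1.2529) = 1.0000 + 0.58094 + 0.45636 + 0.28568 = 2.3230.
F = −kT ln Z = −3.48 × ln(2.3230) = −3.48 × 0.84286 = -2.93 ×10⁻²¹ J.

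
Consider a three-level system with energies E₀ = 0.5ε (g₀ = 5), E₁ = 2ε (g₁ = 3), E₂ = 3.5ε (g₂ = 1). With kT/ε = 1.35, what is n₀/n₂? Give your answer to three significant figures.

46.1

n₀/n₂ = (g₀/g₂) exp[−(E₀−E₂)/kT] = (5/1) × exp(−(-3.0ε)/(1.35ε)) = (5/1) × exp(2.2222) = 46.1.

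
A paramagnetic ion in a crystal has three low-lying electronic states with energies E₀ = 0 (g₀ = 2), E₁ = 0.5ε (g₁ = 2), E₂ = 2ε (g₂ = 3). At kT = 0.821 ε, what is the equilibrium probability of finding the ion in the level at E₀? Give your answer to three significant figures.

0.597

Eᵢ/kT = 0, 0.60901, 2.4361.
Z = Σ gᵢe^(−Eᵢ/kT) = 2·e^(−0) + 2·e^(−0.60901) + 3·e^(−2.4361) = 2.0000 + 1.0878 + 0.26250 = 3.3503.
P₀ = g₀ e^(−E₀/kT) / Z = 2.0000/3.3503 = 0.597.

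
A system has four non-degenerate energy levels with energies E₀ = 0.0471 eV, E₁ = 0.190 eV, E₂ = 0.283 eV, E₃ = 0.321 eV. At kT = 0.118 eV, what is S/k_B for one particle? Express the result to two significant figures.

0.99

Eᵢ/kT = 0.3992, 1.610, 2.398, 2.720.
Z = Σ e^(−Eᵢ/kT) = e^(−0.3992) + e^(−1.610) + e^(−2.398) + e^(−2.720) = 0.6709 + 0.1999 + 0.09090 + 0.06587 = 1.028.
⟨E⟩ = Σ EᵢPᵢ = 0.1133 eV.
S/k_B = ln Z + ⟨E⟩/kT = ln(1.028) + 0.1133/0.118 = 0.02762 + 0.9602 = 0.99.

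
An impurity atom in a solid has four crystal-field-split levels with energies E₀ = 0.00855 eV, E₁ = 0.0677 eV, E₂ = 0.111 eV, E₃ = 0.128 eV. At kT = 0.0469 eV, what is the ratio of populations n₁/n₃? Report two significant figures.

n₁/n₃ = exp[−(E₁−E₃)/kT] = exp(−(-0.0603 eV)/(0.0469 eV)) = exp(1.286) = 3.6.

3.6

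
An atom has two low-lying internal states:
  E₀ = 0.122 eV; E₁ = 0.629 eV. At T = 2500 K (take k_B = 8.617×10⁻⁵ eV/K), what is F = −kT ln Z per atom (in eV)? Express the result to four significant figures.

0.1024 eV

k_BT = 8.617×10⁻⁵ × 2500 K = 0.215425 eV.
Eᵢ/kT = 0.566322, 2.91981.
Z = Σ e^(−Eᵢ/kT) = e^(−0.566322) + e^(−2.91981) = 0.567609 + 0.0539439 = 0.621553.
F = −kT ln Z = −0.215425 × ln(0.621553) = −0.215425 × -0.475534 = 0.1024 eV.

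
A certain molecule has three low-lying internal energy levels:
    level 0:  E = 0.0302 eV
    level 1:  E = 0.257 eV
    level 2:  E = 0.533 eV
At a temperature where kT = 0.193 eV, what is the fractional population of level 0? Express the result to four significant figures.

Eᵢ/kT = 0.156477, 1.33161, 2.76166.
Z = Σ e^(−Eᵢ/kT) = e^(−0.156477) + e^(−1.33161) + e^(−2.76166) = 0.855151 + 0.264052 + 0.0631868 = 1.18239.
P₀ = e^(−E₀/kT) / Z = 0.855151/1.18239 = 0.7232.

0.7232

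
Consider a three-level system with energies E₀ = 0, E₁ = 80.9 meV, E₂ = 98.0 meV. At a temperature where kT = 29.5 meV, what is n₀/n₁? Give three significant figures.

15.5

n₀/n₁ = exp[−(E₀−E₁)/kT] = exp(−(-80.9 meV)/(29.5 meV)) = exp(2.7424) = 15.5.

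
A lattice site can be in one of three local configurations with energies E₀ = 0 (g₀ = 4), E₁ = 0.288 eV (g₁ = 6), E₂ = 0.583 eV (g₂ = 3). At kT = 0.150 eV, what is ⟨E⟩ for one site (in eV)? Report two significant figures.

Eᵢ/kT = 0, 1.920, 3.887.
Z = Σ gᵢe^(−Eᵢ/kT) = 4·e^(−0) + 6·e^(−1.920) + 3·e^(−3.887) = 4.000 + 0.8796 + 0.06152 = 4.941.
⟨E⟩ = Σ Eᵢ gᵢe^(−Eᵢ/kT) / Z = (0·4.000 + 0.288·0.8796 + 0.583·0.06152) / 4.941 = 0.059 eV.

0.059 eV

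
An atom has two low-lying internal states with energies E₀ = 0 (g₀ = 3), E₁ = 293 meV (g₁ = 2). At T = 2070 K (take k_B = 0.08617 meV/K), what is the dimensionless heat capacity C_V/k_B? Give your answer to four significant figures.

0.2730

k_BT = 0.08617 × 2070 K = 178.372 meV.
Eᵢ/kT = 0, 1.64263.
Z = Σ gᵢe^(−Eᵢ/kT) = 3·e^(−0) + 2·e^(−1.64263) = 3.00000 + 0.386941 = 3.38694.
⟨E⟩ = 33.4738 meV, ⟨E²⟩ = 9807.82 meV².
C_V/k_B = (⟨E²⟩ − ⟨E⟩²)/(kT)² = (9807.82 − 1120.50)/31816.6 = 0.2730.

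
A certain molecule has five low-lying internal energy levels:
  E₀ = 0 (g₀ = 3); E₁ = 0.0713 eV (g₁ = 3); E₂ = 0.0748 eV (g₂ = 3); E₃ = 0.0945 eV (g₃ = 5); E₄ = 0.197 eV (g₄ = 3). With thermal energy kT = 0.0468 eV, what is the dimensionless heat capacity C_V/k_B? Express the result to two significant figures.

0.83

Eᵢ/kT = 0, 1.524, 1.598, 2.019, 4.209.
Z = Σ gᵢe^(−Eᵢ/kT) = 3·e^(−0) + 3·e^(−1.524) + 3·e^(−1.598) + 5·e^(−2.019) + 3·e^(−4.209) = 3.000 + 0.6535 + 0.6069 + 0.6639 + 0.04458 = 4.969.
⟨E⟩ = 0.03291 eV, ⟨E²⟩ = 0.002893 eV².
C_V/k_B = (⟨E²⟩ − ⟨E⟩²)/(kT)² = (0.002893 − 0.001083)/0.002190 = 0.83.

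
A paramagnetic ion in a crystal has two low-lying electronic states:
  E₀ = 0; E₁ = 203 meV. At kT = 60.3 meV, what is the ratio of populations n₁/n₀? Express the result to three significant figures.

0.0345

n₁/n₀ = exp[−(E₁−E₀)/kT] = exp(−(203 meV)/(60.3 meV)) = exp(-3.3665) = 0.0345.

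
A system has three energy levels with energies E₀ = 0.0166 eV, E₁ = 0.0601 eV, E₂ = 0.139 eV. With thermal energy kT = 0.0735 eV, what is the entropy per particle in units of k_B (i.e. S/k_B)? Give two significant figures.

0.92

Eᵢ/kT = 0.2259, 0.8177, 1.891.
Z = Σ e^(−Eᵢ/kT) = e^(−0.2259) + e^(−0.8177) + e^(−1.891) = 0.7978 + 0.4414 + 0.1509 = 1.390.
⟨E⟩ = Σ EᵢPᵢ = 0.04370 eV.
S/k_B = ln Z + ⟨E⟩/kT = ln(1.390) + 0.04370/0.0735 = 0.3293 + 0.5946 = 0.92.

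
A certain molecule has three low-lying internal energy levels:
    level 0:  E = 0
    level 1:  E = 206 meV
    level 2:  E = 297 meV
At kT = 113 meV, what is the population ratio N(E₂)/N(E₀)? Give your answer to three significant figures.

n₂/n₀ = exp[−(E₂−E₀)/kT] = exp(−(297 meV)/(113 meV)) = exp(-2.6283) = 0.0722.

0.0722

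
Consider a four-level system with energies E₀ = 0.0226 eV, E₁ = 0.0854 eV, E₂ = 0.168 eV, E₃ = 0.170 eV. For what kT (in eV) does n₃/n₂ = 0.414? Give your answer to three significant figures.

0.00227 eV

n₃/n₂ = exp[−(E₃−E₂)/kT] = 0.414.
⇒ (E₃−E₂)/kT = ln(1/0.414) = ln(2.4155) = 0.88191.
kT = 0.002 eV / 0.88191 = 0.00227 eV.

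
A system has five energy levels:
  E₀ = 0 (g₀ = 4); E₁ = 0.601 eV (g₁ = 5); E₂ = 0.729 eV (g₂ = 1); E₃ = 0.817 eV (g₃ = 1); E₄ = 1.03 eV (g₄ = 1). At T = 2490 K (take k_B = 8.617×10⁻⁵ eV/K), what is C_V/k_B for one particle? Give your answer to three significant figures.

k_BT = 8.617×10⁻⁵ × 2490 K = 0.21456 eV.
Eᵢ/kT = 0, 2.8011, 3.3977, 3.8078, 4.8005.
Z = Σ gᵢe^(−Eᵢ/kT) = 4·e^(−0) + 5·e^(−2.8011) + 1·e^(−3.3977) + 1·e^(−3.8078) + 1·e^(−4.8005) = 4.0000 + 0.30372 + 0.033450 + 0.022197 + 0.0082256 = 4.3676.
⟨E⟩ = 0.053468 eV, ⟨E²⟩ = 0.034578 eV².
C_V/k_B = (⟨E²⟩ − ⟨E⟩²)/(kT)² = (0.034578 − 0.0028588)/0.046036 = 0.689.

0.689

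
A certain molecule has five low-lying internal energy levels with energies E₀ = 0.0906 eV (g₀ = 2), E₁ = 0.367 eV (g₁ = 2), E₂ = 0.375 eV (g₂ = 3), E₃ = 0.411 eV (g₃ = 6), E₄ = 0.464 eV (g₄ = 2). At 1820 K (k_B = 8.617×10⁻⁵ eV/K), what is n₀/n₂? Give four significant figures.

4.088

k_BT = 8.617×10⁻⁵ × 1820 K = 0.156829 eV.
n₀/n₂ = (g₀/g₂) exp[−(E₀−E₂)/kT] = (2/3) × exp(−(-0.2844 eV)/(0.156829 eV)) = (2/3) × exp(1.81344) = 4.088.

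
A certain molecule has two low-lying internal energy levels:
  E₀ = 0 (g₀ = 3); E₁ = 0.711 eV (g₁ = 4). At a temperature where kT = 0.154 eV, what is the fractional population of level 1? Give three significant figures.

Eᵢ/kT = 0, 4.6169.
Z = Σ gᵢe^(−Eᵢ/kT) = 3·e^(−0) + 4·e^(−4.6169) = 3.0000 + 0.039534 = 3.0395.
P₁ = g₁ e^(−E₁/kT) / Z = 0.039534/3.0395 = 0.0130.

0.0130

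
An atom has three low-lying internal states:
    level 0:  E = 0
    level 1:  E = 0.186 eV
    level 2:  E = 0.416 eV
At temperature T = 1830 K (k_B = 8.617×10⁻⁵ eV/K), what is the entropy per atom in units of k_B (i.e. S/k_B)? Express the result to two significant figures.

0.72

k_BT = 8.617×10⁻⁵ × 1830 K = 0.1577 eV.
Eᵢ/kT = 0, 1.179, 2.638.
Z = Σ e^(−Eᵢ/kT) = e^(−0) + e^(−1.179) + e^(−2.638) = 1.000 + 0.3076 + 0.07150 = 1.379.
⟨E⟩ = Σ EᵢPᵢ = 0.06306 eV.
S/k_B = ln Z + ⟨E⟩/kT = ln(1.379) + 0.06306/0.1577 = 0.3214 + 0.3999 = 0.72.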